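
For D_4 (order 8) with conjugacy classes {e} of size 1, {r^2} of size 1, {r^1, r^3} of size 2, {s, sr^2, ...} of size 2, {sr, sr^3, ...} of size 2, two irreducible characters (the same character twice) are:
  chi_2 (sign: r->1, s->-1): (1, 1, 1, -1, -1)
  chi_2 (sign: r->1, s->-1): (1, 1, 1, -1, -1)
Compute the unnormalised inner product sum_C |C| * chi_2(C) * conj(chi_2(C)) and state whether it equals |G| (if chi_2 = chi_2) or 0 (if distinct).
Sum = 8 = |G| = 8; so <chi_2, chi_2> = 1 (norm-1 confirms irreducibility).

Details: Compute term by term over conjugacy classes (|C| * chi_2(C) * conj(chi_2(C))):
  1*(1)*conj(1) + 1*(1)*conj(1) + 2*(1)*conj(1) + 2*(-1)*conj(-1) + 2*(-1)*conj(-1)
  = (1) + (1) + (2) + (2) + (2)
  = 8.
Dividing by |G| = 8 gives 8/8 = 1, matching the row-orthogonality relation <chi_2, chi_2> = [chi_2 = chi_2].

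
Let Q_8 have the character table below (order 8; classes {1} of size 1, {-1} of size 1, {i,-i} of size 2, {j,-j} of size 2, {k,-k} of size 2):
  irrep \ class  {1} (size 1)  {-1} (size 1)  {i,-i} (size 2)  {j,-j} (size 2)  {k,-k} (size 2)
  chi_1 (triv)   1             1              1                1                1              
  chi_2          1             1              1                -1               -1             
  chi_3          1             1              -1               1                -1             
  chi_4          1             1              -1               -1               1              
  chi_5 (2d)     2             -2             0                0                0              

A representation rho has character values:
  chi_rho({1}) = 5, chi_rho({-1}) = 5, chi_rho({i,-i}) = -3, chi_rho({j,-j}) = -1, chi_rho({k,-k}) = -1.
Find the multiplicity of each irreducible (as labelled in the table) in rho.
Multiplicities: chi_1: 0, chi_2: 1, chi_3: 2, chi_4: 2, chi_5: 0.

Derivation: Use <chi_rho, chi> = (1/|G|) sum_C |C| * chi_rho(C) * conj(chi(C)) with |G| = 8 for each irreducible chi in the table:
  <chi_rho, chi_1> = (1/8)[1*(5)*conj(1) + 1*(5)*conj(1) + 2*(-3)*conj(1) + 2*(-1)*conj(1) + 2*(-1)*conj(1)]
      = (1/8)[(5) + (5) + (-6) + (-2) + (-2)] = 0/8 = 0
  <chi_rho, chi_2> = (1/8)[1*(5)*conj(1) + 1*(5)*conj(1) + 2*(-3)*conj(1) + 2*(-1)*conj(-1) + 2*(-1)*conj(-1)]
      = (1/8)[(5) + (5) + (-6) + (2) + (2)] = 8/8 = 1
  <chi_rho, chi_3> = (1/8)[1*(5)*conj(1) + 1*(5)*conj(1) + 2*(-3)*conj(-1) + 2*(-1)*conj(1) + 2*(-1)*conj(-1)]
      = (1/8)[(5) + (5) + (6) + (-2) + (2)] = 16/8 = 2
  <chi_rho, chi_4> = (1/8)[1*(5)*conj(1) + 1*(5)*conj(1) + 2*(-3)*conj(-1) + 2*(-1)*conj(-1) + 2*(-1)*conj(1)]
      = (1/8)[(5) + (5) + (6) + (2) + (-2)] = 16/8 = 2
  <chi_rho, chi_5> = (1/8)[1*(5)*conj(2) + 1*(5)*conj(-2) + 2*(-3)*conj(0) + 2*(-1)*conj(0) + 2*(-1)*conj(0)]
      = (1/8)[(10) + (-10) + (0) + (0) + (0)] = 0/8 = 0
Dimension check: dim(rho) = sum (mult * dim) = 0*1 + 1*1 + 2*1 + 2*1 + 0*2 = 5 = chi_rho(e) = 5.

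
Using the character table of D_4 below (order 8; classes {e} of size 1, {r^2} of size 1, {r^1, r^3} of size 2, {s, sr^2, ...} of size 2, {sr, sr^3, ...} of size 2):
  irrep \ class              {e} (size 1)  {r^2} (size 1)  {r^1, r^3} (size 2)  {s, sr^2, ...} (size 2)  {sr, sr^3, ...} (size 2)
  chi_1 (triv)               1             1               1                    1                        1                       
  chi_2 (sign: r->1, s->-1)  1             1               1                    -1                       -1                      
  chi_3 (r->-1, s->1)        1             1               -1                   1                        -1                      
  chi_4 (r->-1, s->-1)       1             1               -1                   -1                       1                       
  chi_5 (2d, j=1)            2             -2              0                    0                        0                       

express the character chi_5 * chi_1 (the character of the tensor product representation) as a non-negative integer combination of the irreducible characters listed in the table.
chi_5 tensor chi_1 = chi_5 (all other irreducibles have multiplicity 0).

Argument: The character of a tensor product is the pointwise product (chi_5 * chi_1)(C) = chi_5(C) * chi_1(C):
  {e}: (2)*(1), {r^2}: (-2)*(1), {r^1, r^3}: (0)*(1), {s, sr^2, ...}: (0)*(1), {sr, sr^3, ...}: (0)*(1)
so (chi_5 * chi_1) takes values
  {e} -> 2, {r^2} -> -2, {r^1, r^3} -> 0, {s, sr^2, ...} -> 0, {sr, sr^3, ...} -> 0.
Now take the inner product of this character with each irreducible chi from the table, <chi_5*chi_1, chi> = (1/8) sum_C |C| (chi_5*chi_1)(C) conj(chi(C)):
  <chi_5*chi_1, chi_1> = (1/8)[1*(2)*conj(1) + 1*(-2)*conj(1) + 2*(0)*conj(1) + 2*(0)*conj(1) + 2*(0)*conj(1)]
      = (1/8)[(2) + (-2) + (0) + (0) + (0)] = 0/8 = 0
  <chi_5*chi_1, chi_2> = (1/8)[1*(2)*conj(1) + 1*(-2)*conj(1) + 2*(0)*conj(1) + 2*(0)*conj(-1) + 2*(0)*conj(-1)]
      = (1/8)[(2) + (-2) + (0) + (0) + (0)] = 0/8 = 0
  <chi_5*chi_1, chi_3> = (1/8)[1*(2)*conj(1) + 1*(-2)*conj(1) + 2*(0)*conj(-1) + 2*(0)*conj(1) + 2*(0)*conj(-1)]
      = (1/8)[(2) + (-2) + (0) + (0) + (0)] = 0/8 = 0
  <chi_5*chi_1, chi_4> = (1/8)[1*(2)*conj(1) + 1*(-2)*conj(1) + 2*(0)*conj(-1) + 2*(0)*conj(-1) + 2*(0)*conj(1)]
      = (1/8)[(2) + (-2) + (0) + (0) + (0)] = 0/8 = 0
  <chi_5*chi_1, chi_5> = (1/8)[1*(2)*conj(2) + 1*(-2)*conj(-2) + 2*(0)*conj(0) + 2*(0)*conj(0) + 2*(0)*conj(0)]
      = (1/8)[(4) + (4) + (0) + (0) + (0)] = 8/8 = 1
Hence the multiplicities are chi_5: 1. Dimension check: dim(chi_5)*dim(chi_1) = 2*1 = 2 and sum (mult * dim) = 1*2 = 2.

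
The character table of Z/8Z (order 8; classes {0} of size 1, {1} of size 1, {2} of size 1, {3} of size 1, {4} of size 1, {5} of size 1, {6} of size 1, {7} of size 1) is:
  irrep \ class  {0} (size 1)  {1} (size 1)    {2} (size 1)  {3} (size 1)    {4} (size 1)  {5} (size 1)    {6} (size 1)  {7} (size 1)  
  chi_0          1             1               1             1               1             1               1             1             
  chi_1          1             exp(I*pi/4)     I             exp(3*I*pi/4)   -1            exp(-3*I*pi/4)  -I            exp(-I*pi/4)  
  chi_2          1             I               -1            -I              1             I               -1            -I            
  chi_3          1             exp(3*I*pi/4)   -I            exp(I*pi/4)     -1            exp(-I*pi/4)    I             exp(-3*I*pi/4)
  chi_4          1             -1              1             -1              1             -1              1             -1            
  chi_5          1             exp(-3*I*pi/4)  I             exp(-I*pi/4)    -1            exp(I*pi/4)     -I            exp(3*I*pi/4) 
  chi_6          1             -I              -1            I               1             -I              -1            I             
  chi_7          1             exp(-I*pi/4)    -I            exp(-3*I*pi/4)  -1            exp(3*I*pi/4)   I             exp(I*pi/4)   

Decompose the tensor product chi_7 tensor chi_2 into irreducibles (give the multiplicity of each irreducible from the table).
chi_7 tensor chi_2 = chi_1 (all other irreducibles have multiplicity 0).

Argument: The character of a tensor product is the pointwise product (chi_7 * chi_2)(C) = chi_7(C) * chi_2(C):
  {0}: (1)*(1), {1}: (exp(-I*pi/4))*(I), {2}: (-I)*(-1), {3}: (exp(-3*I*pi/4))*(-I), {4}: (-1)*(1), {5}: (exp(3*I*pi/4))*(I), {6}: (I)*(-1), {7}: (exp(I*pi/4))*(-I)
so (chi_7 * chi_2) takes values
  {0} -> 1, {1} -> exp(I*pi/4), {2} -> I, {3} -> -exp(-I*pi/4), {4} -> -1, {5} -> exp(-3*I*pi/4), {6} -> -I, {7} -> -exp(3*I*pi/4).
Now take the inner product of this character with each irreducible chi from the table, <chi_7*chi_2, chi> = (1/8) sum_C |C| (chi_7*chi_2)(C) conj(chi(C)):
  <chi_7*chi_2, chi_0> = (1/8)[1*(1)*conj(1) + 1*(exp(I*pi/4))*conj(1) + 1*(I)*conj(1) + 1*(-exp(-I*pi/4))*conj(1) + 1*(-1)*conj(1) + 1*(exp(-3*I*pi/4))*conj(1) + 1*(-I)*conj(1) + 1*(-exp(3*I*pi/4))*conj(1)]
      = (1/8)[(1) + (exp(I*pi/4)) + (I) + (-exp(-I*pi/4)) + (-1) + (exp(-3*I*pi/4)) + (-I) + (-exp(3*I*pi/4))] = 0/8 = 0
  <chi_7*chi_2, chi_1> = (1/8)[1*(1)*conj(1) + 1*(exp(I*pi/4))*conj(exp(I*pi/4)) + 1*(I)*conj(I) + 1*(-exp(-I*pi/4))*conj(exp(3*I*pi/4)) + 1*(-1)*conj(-1) + 1*(exp(-3*I*pi/4))*conj(exp(-3*I*pi/4)) + 1*(-I)*conj(-I) + 1*(-exp(3*I*pi/4))*conj(exp(-I*pi/4))]
      = (1/8)[(1) + (1) + (1) + (1) + (1) + (1) + (1) + (1)] = 8/8 = 1
  <chi_7*chi_2, chi_2> = (1/8)[1*(1)*conj(1) + 1*(exp(I*pi/4))*conj(I) + 1*(I)*conj(-1) + 1*(-exp(-I*pi/4))*conj(-I) + 1*(-1)*conj(1) + 1*(exp(-3*I*pi/4))*conj(I) + 1*(-I)*conj(-1) + 1*(-exp(3*I*pi/4))*conj(-I)]
      = (1/8)[(1) + (-exp(3*I*pi/4)) + (-I) + (-exp(I*pi/4)) + (-1) + (-exp(-I*pi/4)) + (I) + (-exp(-3*I*pi/4))] = 0/8 = 0
  <chi_7*chi_2, chi_3> = (1/8)[1*(1)*conj(1) + 1*(exp(I*pi/4))*conj(exp(3*I*pi/4)) + 1*(I)*conj(-I) + 1*(-exp(-I*pi/4))*conj(exp(I*pi/4)) + 1*(-1)*conj(-1) + 1*(exp(-3*I*pi/4))*conj(exp(-I*pi/4)) + 1*(-I)*conj(I) + 1*(-exp(3*I*pi/4))*conj(exp(-3*I*pi/4))]
      = (1/8)[(1) + (-I) + (-1) + (I) + (1) + (-I) + (-1) + (I)] = 0/8 = 0
  <chi_7*chi_2, chi_4> = (1/8)[1*(1)*conj(1) + 1*(exp(I*pi/4))*conj(-1) + 1*(I)*conj(1) + 1*(-exp(-I*pi/4))*conj(-1) + 1*(-1)*conj(1) + 1*(exp(-3*I*pi/4))*conj(-1) + 1*(-I)*conj(1) + 1*(-exp(3*I*pi/4))*conj(-1)]
      = (1/8)[(1) + (-exp(I*pi/4)) + (I) + (exp(-I*pi/4)) + (-1) + (-exp(-3*I*pi/4)) + (-I) + (exp(3*I*pi/4))] = 0/8 = 0
  <chi_7*chi_2, chi_5> = (1/8)[1*(1)*conj(1) + 1*(exp(I*pi/4))*conj(exp(-3*I*pi/4)) + 1*(I)*conj(I) + 1*(-exp(-I*pi/4))*conj(exp(-I*pi/4)) + 1*(-1)*conj(-1) + 1*(exp(-3*I*pi/4))*conj(exp(I*pi/4)) + 1*(-I)*conj(-I) + 1*(-exp(3*I*pi/4))*conj(exp(3*I*pi/4))]
      = (1/8)[(1) + (-1) + (1) + (-1) + (1) + (-1) + (1) + (-1)] = 0/8 = 0
  <chi_7*chi_2, chi_6> = (1/8)[1*(1)*conj(1) + 1*(exp(I*pi/4))*conj(-I) + 1*(I)*conj(-1) + 1*(-exp(-I*pi/4))*conj(I) + 1*(-1)*conj(1) + 1*(exp(-3*I*pi/4))*conj(-I) + 1*(-I)*conj(-1) + 1*(-exp(3*I*pi/4))*conj(I)]
      = (1/8)[(1) + (exp(3*I*pi/4)) + (-I) + (exp(I*pi/4)) + (-1) + (exp(-I*pi/4)) + (I) + (exp(-3*I*pi/4))] = 0/8 = 0
  <chi_7*chi_2, chi_7> = (1/8)[1*(1)*conj(1) + 1*(exp(I*pi/4))*conj(exp(-I*pi/4)) + 1*(I)*conj(-I) + 1*(-exp(-I*pi/4))*conj(exp(-3*I*pi/4)) + 1*(-1)*conj(-1) + 1*(exp(-3*I*pi/4))*conj(exp(3*I*pi/4)) + 1*(-I)*conj(I) + 1*(-exp(3*I*pi/4))*conj(exp(I*pi/4))]
      = (1/8)[(1) + (I) + (-1) + (-I) + (1) + (I) + (-1) + (-I)] = 0/8 = 0
(Exp terms are combined using exp(i*s)*conj(exp(i*t)) = exp(i*(s-t)), and sums of them are collapsed using the identity that for every m > 1 the m distinct m-th roots of unity sum to 0, e.g. 1 + exp(2*I*pi/3) + exp(-2*I*pi/3) = 0.)
Hence the multiplicities are chi_1: 1. Dimension check: dim(chi_7)*dim(chi_2) = 1*1 = 1 and sum (mult * dim) = 1*1 = 1.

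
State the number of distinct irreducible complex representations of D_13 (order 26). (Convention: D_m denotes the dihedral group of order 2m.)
8

Argument: The number of irreducible complex representations of a finite group equals its number of conjugacy classes. D_13 has 8 conjugacy classes ((n+3)/2 for n odd), so D_13 (order 26) has exactly 8 irreducible complex representations.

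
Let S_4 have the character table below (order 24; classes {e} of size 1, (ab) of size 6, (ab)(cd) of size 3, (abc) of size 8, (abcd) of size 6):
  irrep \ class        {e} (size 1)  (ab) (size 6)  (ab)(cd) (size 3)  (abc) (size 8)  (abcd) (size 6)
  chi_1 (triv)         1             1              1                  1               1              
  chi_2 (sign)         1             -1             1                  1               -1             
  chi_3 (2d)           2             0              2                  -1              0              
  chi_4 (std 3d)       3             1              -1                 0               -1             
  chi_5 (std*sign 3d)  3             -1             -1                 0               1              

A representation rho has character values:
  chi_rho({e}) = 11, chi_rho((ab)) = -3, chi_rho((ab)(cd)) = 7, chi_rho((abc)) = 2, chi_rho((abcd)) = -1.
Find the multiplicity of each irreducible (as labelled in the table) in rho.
Multiplicities: chi_1: 1, chi_2: 3, chi_3: 2, chi_4: 0, chi_5: 1.

Why: Use <chi_rho, chi> = (1/|G|) sum_C |C| * chi_rho(C) * conj(chi(C)) with |G| = 24 for each irreducible chi in the table:
  <chi_rho, chi_1> = (1/24)[1*(11)*conj(1) + 6*(-3)*conj(1) + 3*(7)*conj(1) + 8*(2)*conj(1) + 6*(-1)*conj(1)]
      = (1/24)[(11) + (-18) + (21) + (16) + (-6)] = 24/24 = 1
  <chi_rho, chi_2> = (1/24)[1*(11)*conj(1) + 6*(-3)*conj(-1) + 3*(7)*conj(1) + 8*(2)*conj(1) + 6*(-1)*conj(-1)]
      = (1/24)[(11) + (18) + (21) + (16) + (6)] = 72/24 = 3
  <chi_rho, chi_3> = (1/24)[1*(11)*conj(2) + 6*(-3)*conj(0) + 3*(7)*conj(2) + 8*(2)*conj(-1) + 6*(-1)*conj(0)]
      = (1/24)[(22) + (0) + (42) + (-16) + (0)] = 48/24 = 2
  <chi_rho, chi_4> = (1/24)[1*(11)*conj(3) + 6*(-3)*conj(1) + 3*(7)*conj(-1) + 8*(2)*conj(0) + 6*(-1)*conj(-1)]
      = (1/24)[(33) + (-18) + (-21) + (0) + (6)] = 0/24 = 0
  <chi_rho, chi_5> = (1/24)[1*(11)*conj(3) + 6*(-3)*conj(-1) + 3*(7)*conj(-1) + 8*(2)*conj(0) + 6*(-1)*conj(1)]
      = (1/24)[(33) + (18) + (-21) + (0) + (-6)] = 24/24 = 1
Dimension check: dim(rho) = sum (mult * dim) = 1*1 + 3*1 + 2*2 + 0*3 + 1*3 = 11 = chi_rho(e) = 11.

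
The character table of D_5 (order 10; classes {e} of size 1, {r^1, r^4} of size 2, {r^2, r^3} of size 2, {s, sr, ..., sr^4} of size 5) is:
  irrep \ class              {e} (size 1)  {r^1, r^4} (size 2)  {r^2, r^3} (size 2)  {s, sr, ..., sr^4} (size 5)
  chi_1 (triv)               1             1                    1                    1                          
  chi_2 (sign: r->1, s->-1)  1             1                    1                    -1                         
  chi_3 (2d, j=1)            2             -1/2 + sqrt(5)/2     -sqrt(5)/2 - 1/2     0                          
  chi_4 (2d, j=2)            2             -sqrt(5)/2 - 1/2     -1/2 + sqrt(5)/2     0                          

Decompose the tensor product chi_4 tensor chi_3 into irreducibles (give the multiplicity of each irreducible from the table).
chi_4 tensor chi_3 = chi_3 + chi_4 (all other irreducibles have multiplicity 0).

Solution. The character of a tensor product is the pointwise product (chi_4 * chi_3)(C) = chi_4(C) * chi_3(C):
  {e}: (2)*(2), {r^1, r^4}: (-sqrt(5)/2 - 1/2)*(-1/2 + sqrt(5)/2), {r^2, r^3}: (-1/2 + sqrt(5)/2)*(-sqrt(5)/2 - 1/2), {s, sr, ..., sr^4}: (0)*(0)
so (chi_4 * chi_3) takes values
  {e} -> 4, {r^1, r^4} -> -1, {r^2, r^3} -> -1, {s, sr, ..., sr^4} -> 0.
Now take the inner product of this character with each irreducible chi from the table, <chi_4*chi_3, chi> = (1/10) sum_C |C| (chi_4*chi_3)(C) conj(chi(C)):
  <chi_4*chi_3, chi_1> = (1/10)[1*(4)*conj(1) + 2*(-1)*conj(1) + 2*(-1)*conj(1) + 5*(0)*conj(1)]
      = (1/10)[(4) + (-2) + (-2) + (0)] = 0/10 = 0
  <chi_4*chi_3, chi_2> = (1/10)[1*(4)*conj(1) + 2*(-1)*conj(1) + 2*(-1)*conj(1) + 5*(0)*conj(-1)]
      = (1/10)[(4) + (-2) + (-2) + (0)] = 0/10 = 0
  <chi_4*chi_3, chi_3> = (1/10)[1*(4)*conj(2) + 2*(-1)*conj(-1/2 + sqrt(5)/2) + 2*(-1)*conj(-sqrt(5)/2 - 1/2) + 5*(0)*conj(0)]
      = (1/10)[(8) + (1 - sqrt(5)) + (1 + sqrt(5)) + (0)] = 10/10 = 1
  <chi_4*chi_3, chi_4> = (1/10)[1*(4)*conj(2) + 2*(-1)*conj(-sqrt(5)/2 - 1/2) + 2*(-1)*conj(-1/2 + sqrt(5)/2) + 5*(0)*conj(0)]
      = (1/10)[(8) + (1 + sqrt(5)) + (1 - sqrt(5)) + (0)] = 10/10 = 1
Hence the multiplicities are chi_3: 1, chi_4: 1. Dimension check: dim(chi_4)*dim(chi_3) = 2*2 = 4 and sum (mult * dim) = 1*2 + 1*2 = 4.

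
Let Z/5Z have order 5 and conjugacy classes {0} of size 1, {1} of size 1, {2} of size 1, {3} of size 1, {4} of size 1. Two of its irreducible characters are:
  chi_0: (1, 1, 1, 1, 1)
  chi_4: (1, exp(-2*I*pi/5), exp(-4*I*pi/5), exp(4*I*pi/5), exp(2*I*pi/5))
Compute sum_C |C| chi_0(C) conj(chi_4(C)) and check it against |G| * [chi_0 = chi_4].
Sum = 0; so <chi_0, chi_4> = 0 (distinct irreducibles are orthogonal).

Why: Compute term by term over conjugacy classes (|C| * chi_0(C) * conj(chi_4(C))):
  1*(1)*conj(1) + 1*(1)*conj(exp(-2*I*pi/5)) + 1*(1)*conj(exp(-4*I*pi/5)) + 1*(1)*conj(exp(4*I*pi/5)) + 1*(1)*conj(exp(2*I*pi/5))
  = (1) + (exp(2*I*pi/5)) + (exp(4*I*pi/5)) + (exp(-4*I*pi/5)) + (exp(-2*I*pi/5))
  = 0.
(Exp terms are combined using exp(i*s)*conj(exp(i*t)) = exp(i*(s-t)), and sums of them are collapsed using the identity that for every m > 1 the m distinct m-th roots of unity sum to 0, e.g. 1 + exp(2*I*pi/3) + exp(-2*I*pi/3) = 0.)
Dividing by |G| = 5 gives 0/5 = 0, matching the row-orthogonality relation <chi_0, chi_4> = [chi_0 = chi_4].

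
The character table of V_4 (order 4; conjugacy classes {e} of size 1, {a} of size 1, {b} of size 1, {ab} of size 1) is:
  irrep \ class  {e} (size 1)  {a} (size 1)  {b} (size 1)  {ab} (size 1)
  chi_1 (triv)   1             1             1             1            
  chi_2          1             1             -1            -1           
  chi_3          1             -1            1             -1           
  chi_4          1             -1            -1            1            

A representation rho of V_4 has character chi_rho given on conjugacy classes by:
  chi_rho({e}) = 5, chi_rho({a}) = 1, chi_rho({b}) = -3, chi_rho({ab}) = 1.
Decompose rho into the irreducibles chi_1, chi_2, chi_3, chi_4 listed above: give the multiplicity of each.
Multiplicities: chi_1: 1, chi_2: 2, chi_3: 0, chi_4: 2.

Use <chi_rho, chi> = (1/|G|) sum_C |C| * chi_rho(C) * conj(chi(C)) with |G| = 4 for each irreducible chi in the table:
  <chi_rho, chi_1> = (1/4)[1*(5)*conj(1) + 1*(1)*conj(1) + 1*(-3)*conj(1) + 1*(1)*conj(1)]
      = (1/4)[(5) + (1) + (-3) + (1)] = 4/4 = 1
  <chi_rho, chi_2> = (1/4)[1*(5)*conj(1) + 1*(1)*conj(1) + 1*(-3)*conj(-1) + 1*(1)*conj(-1)]
      = (1/4)[(5) + (1) + (3) + (-1)] = 8/4 = 2
  <chi_rho, chi_3> = (1/4)[1*(5)*conj(1) + 1*(1)*conj(-1) + 1*(-3)*conj(1) + 1*(1)*conj(-1)]
      = (1/4)[(5) + (-1) + (-3) + (-1)] = 0/4 = 0
  <chi_rho, chi_4> = (1/4)[1*(5)*conj(1) + 1*(1)*conj(-1) + 1*(-3)*conj(-1) + 1*(1)*conj(1)]
      = (1/4)[(5) + (-1) + (3) + (1)] = 8/4 = 2
Dimension check: dim(rho) = sum (mult * dim) = 1*1 + 2*1 + 0*1 + 2*1 = 5 = chi_rho(e) = 5.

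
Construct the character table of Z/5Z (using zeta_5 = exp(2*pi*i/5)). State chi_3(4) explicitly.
Character table of Z/5Z (irreps indexed chi_0,...,chi_4 with chi_k(m) = zeta_5^(k*m), zeta_5 = exp(2*pi*i/5)):
  irrep \ class  {0} (size 1)  {1} (size 1)    {2} (size 1)    {3} (size 1)    {4} (size 1)  
  chi_0          1             1               1               1               1             
  chi_1          1             exp(2*I*pi/5)   exp(4*I*pi/5)   exp(-4*I*pi/5)  exp(-2*I*pi/5)
  chi_2          1             exp(4*I*pi/5)   exp(-2*I*pi/5)  exp(2*I*pi/5)   exp(-4*I*pi/5)
  chi_3          1             exp(-4*I*pi/5)  exp(2*I*pi/5)   exp(-2*I*pi/5)  exp(4*I*pi/5) 
  chi_4          1             exp(-2*I*pi/5)  exp(-4*I*pi/5)  exp(4*I*pi/5)   exp(2*I*pi/5) 

Spot check: chi_3(4) = zeta_5^(3*4) = zeta_5^12 = exp(4*I*pi/5).

Proof sketch: Z/5Z is abelian, so all 5 irreducible complex representations are 1-dimensional. They are given by chi_k(m) = zeta_5^(k*m) for k = 0,...,4. Row orthogonality: sum_m chi_k(m) conj(chi_l(m)) = 5 * [k = l].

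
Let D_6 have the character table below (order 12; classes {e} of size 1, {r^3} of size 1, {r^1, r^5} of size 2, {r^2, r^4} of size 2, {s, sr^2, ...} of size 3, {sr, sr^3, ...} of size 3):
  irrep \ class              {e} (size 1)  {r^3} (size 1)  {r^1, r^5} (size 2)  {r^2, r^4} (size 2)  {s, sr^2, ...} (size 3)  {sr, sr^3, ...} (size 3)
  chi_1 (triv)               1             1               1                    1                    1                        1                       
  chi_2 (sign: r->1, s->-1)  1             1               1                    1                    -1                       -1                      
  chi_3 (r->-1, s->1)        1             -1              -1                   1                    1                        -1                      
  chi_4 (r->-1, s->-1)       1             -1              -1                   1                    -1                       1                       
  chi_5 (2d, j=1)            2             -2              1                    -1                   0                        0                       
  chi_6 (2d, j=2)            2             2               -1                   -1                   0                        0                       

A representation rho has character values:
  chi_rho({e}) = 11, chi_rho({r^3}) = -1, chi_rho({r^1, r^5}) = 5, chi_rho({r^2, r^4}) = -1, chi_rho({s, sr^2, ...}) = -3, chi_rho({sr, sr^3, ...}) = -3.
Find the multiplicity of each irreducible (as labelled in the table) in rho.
Multiplicities: chi_1: 0, chi_2: 3, chi_3: 0, chi_4: 0, chi_5: 3, chi_6: 1.

Why: Use <chi_rho, chi> = (1/|G|) sum_C |C| * chi_rho(C) * conj(chi(C)) with |G| = 12 for each irreducible chi in the table:
  <chi_rho, chi_1> = (1/12)[1*(11)*conj(1) + 1*(-1)*conj(1) + 2*(5)*conj(1) + 2*(-1)*conj(1) + 3*(-3)*conj(1) + 3*(-3)*conj(1)]
      = (1/12)[(11) + (-1) + (10) + (-2) + (-9) + (-9)] = 0/12 = 0
  <chi_rho, chi_2> = (1/12)[1*(11)*conj(1) + 1*(-1)*conj(1) + 2*(5)*conj(1) + 2*(-1)*conj(1) + 3*(-3)*conj(-1) + 3*(-3)*conj(-1)]
      = (1/12)[(11) + (-1) + (10) + (-2) + (9) + (9)] = 36/12 = 3
  <chi_rho, chi_3> = (1/12)[1*(11)*conj(1) + 1*(-1)*conj(-1) + 2*(5)*conj(-1) + 2*(-1)*conj(1) + 3*(-3)*conj(1) + 3*(-3)*conj(-1)]
      = (1/12)[(11) + (1) + (-10) + (-2) + (-9) + (9)] = 0/12 = 0
  <chi_rho, chi_4> = (1/12)[1*(11)*conj(1) + 1*(-1)*conj(-1) + 2*(5)*conj(-1) + 2*(-1)*conj(1) + 3*(-3)*conj(-1) + 3*(-3)*conj(1)]
      = (1/12)[(11) + (1) + (-10) + (-2) + (9) + (-9)] = 0/12 = 0
  <chi_rho, chi_5> = (1/12)[1*(11)*conj(2) + 1*(-1)*conj(-2) + 2*(5)*conj(1) + 2*(-1)*conj(-1) + 3*(-3)*conj(0) + 3*(-3)*conj(0)]
      = (1/12)[(22) + (2) + (10) + (2) + (0) + (0)] = 36/12 = 3
  <chi_rho, chi_6> = (1/12)[1*(11)*conj(2) + 1*(-1)*conj(2) + 2*(5)*conj(-1) + 2*(-1)*conj(-1) + 3*(-3)*conj(0) + 3*(-3)*conj(0)]
      = (1/12)[(22) + (-2) + (-10) + (2) + (0) + (0)] = 12/12 = 1
Dimension check: dim(rho) = sum (mult * dim) = 0*1 + 3*1 + 0*1 + 0*1 + 3*2 + 1*2 = 11 = chi_rho(e) = 11.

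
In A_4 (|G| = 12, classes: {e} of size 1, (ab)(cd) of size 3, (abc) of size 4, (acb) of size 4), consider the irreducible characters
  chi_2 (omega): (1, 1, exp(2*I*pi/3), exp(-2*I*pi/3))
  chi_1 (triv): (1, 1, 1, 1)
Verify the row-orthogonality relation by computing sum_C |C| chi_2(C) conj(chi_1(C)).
Sum = 0; so <chi_2, chi_1> = 0 (distinct irreducibles are orthogonal).

Argument: Compute term by term over conjugacy classes (|C| * chi_2(C) * conj(chi_1(C))):
  1*(1)*conj(1) + 3*(1)*conj(1) + 4*(exp(2*I*pi/3))*conj(1) + 4*(exp(-2*I*pi/3))*conj(1)
  = (1) + (3) + (4*exp(2*I*pi/3)) + (4*exp(-2*I*pi/3))
  = 0.
(Exp terms are combined using exp(i*s)*conj(exp(i*t)) = exp(i*(s-t)), and sums of them are collapsed using the identity that for every m > 1 the m distinct m-th roots of unity sum to 0, e.g. 1 + exp(2*I*pi/3) + exp(-2*I*pi/3) = 0.)
Dividing by |G| = 12 gives 0/12 = 0, matching the row-orthogonality relation <chi_2, chi_1> = [chi_2 = chi_1].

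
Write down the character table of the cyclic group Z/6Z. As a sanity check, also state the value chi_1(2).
Character table of Z/6Z (irreps indexed chi_0,...,chi_5 with chi_k(m) = zeta_6^(k*m), zeta_6 = exp(2*pi*i/6)):
  irrep \ class  {0} (size 1)  {1} (size 1)    {2} (size 1)    {3} (size 1)  {4} (size 1)    {5} (size 1)  
  chi_0          1             1               1               1             1               1             
  chi_1          1             exp(I*pi/3)     exp(2*I*pi/3)   -1            exp(-2*I*pi/3)  exp(-I*pi/3)  
  chi_2          1             exp(2*I*pi/3)   exp(-2*I*pi/3)  1             exp(2*I*pi/3)   exp(-2*I*pi/3)
  chi_3          1             -1              1               -1            1               -1            
  chi_4          1             exp(-2*I*pi/3)  exp(2*I*pi/3)   1             exp(-2*I*pi/3)  exp(2*I*pi/3) 
  chi_5          1             exp(-I*pi/3)    exp(-2*I*pi/3)  -1            exp(2*I*pi/3)   exp(I*pi/3)   

Spot check: chi_1(2) = zeta_6^(1*2) = zeta_6^2 = exp(2*I*pi/3).

Solution. Z/6Z is abelian, so all 6 irreducible complex representations are 1-dimensional. They are given by chi_k(m) = zeta_6^(k*m) for k = 0,...,5. Row orthogonality: sum_m chi_k(m) conj(chi_l(m)) = 6 * [k = l].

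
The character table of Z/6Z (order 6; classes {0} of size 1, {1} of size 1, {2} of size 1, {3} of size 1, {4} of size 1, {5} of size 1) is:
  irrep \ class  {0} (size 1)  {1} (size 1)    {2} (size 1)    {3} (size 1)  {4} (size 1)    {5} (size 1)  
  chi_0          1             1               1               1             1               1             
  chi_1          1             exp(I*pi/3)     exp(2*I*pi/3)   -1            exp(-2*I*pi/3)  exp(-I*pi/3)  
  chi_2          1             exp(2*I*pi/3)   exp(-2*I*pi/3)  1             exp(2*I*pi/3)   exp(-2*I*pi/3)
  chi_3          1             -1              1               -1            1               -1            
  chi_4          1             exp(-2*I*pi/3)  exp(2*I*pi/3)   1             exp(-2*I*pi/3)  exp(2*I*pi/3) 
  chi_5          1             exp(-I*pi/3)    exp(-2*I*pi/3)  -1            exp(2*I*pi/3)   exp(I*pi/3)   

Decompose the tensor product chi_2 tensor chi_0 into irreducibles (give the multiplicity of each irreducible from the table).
chi_2 tensor chi_0 = chi_2 (all other irreducibles have multiplicity 0).

Derivation: The character of a tensor product is the pointwise product (chi_2 * chi_0)(C) = chi_2(C) * chi_0(C):
  {0}: (1)*(1), {1}: (exp(2*I*pi/3))*(1), {2}: (exp(-2*I*pi/3))*(1), {3}: (1)*(1), {4}: (exp(2*I*pi/3))*(1), {5}: (exp(-2*I*pi/3))*(1)
so (chi_2 * chi_0) takes values
  {0} -> 1, {1} -> exp(2*I*pi/3), {2} -> exp(-2*I*pi/3), {3} -> 1, {4} -> exp(2*I*pi/3), {5} -> exp(-2*I*pi/3).
Now take the inner product of this character with each irreducible chi from the table, <chi_2*chi_0, chi> = (1/6) sum_C |C| (chi_2*chi_0)(C) conj(chi(C)):
  <chi_2*chi_0, chi_0> = (1/6)[1*(1)*conj(1) + 1*(exp(2*I*pi/3))*conj(1) + 1*(exp(-2*I*pi/3))*conj(1) + 1*(1)*conj(1) + 1*(exp(2*I*pi/3))*conj(1) + 1*(exp(-2*I*pi/3))*conj(1)]
      = (1/6)[(1) + (exp(2*I*pi/3)) + (exp(-2*I*pi/3)) + (1) + (exp(2*I*pi/3)) + (exp(-2*I*pi/3))] = 0/6 = 0
  <chi_2*chi_0, chi_1> = (1/6)[1*(1)*conj(1) + 1*(exp(2*I*pi/3))*conj(exp(I*pi/3)) + 1*(exp(-2*I*pi/3))*conj(exp(2*I*pi/3)) + 1*(1)*conj(-1) + 1*(exp(2*I*pi/3))*conj(exp(-2*I*pi/3)) + 1*(exp(-2*I*pi/3))*conj(exp(-I*pi/3))]
      = (1/6)[(1) + (exp(I*pi/3)) + (exp(2*I*pi/3)) + (-1) + (exp(-2*I*pi/3)) + (exp(-I*pi/3))] = 0/6 = 0
  <chi_2*chi_0, chi_2> = (1/6)[1*(1)*conj(1) + 1*(exp(2*I*pi/3))*conj(exp(2*I*pi/3)) + 1*(exp(-2*I*pi/3))*conj(exp(-2*I*pi/3)) + 1*(1)*conj(1) + 1*(exp(2*I*pi/3))*conj(exp(2*I*pi/3)) + 1*(exp(-2*I*pi/3))*conj(exp(-2*I*pi/3))]
      = (1/6)[(1) + (1) + (1) + (1) + (1) + (1)] = 6/6 = 1
  <chi_2*chi_0, chi_3> = (1/6)[1*(1)*conj(1) + 1*(exp(2*I*pi/3))*conj(-1) + 1*(exp(-2*I*pi/3))*conj(1) + 1*(1)*conj(-1) + 1*(exp(2*I*pi/3))*conj(1) + 1*(exp(-2*I*pi/3))*conj(-1)]
      = (1/6)[(1) + (-exp(2*I*pi/3)) + (exp(-2*I*pi/3)) + (-1) + (exp(2*I*pi/3)) + (-exp(-2*I*pi/3))] = 0/6 = 0
  <chi_2*chi_0, chi_4> = (1/6)[1*(1)*conj(1) + 1*(exp(2*I*pi/3))*conj(exp(-2*I*pi/3)) + 1*(exp(-2*I*pi/3))*conj(exp(2*I*pi/3)) + 1*(1)*conj(1) + 1*(exp(2*I*pi/3))*conj(exp(-2*I*pi/3)) + 1*(exp(-2*I*pi/3))*conj(exp(2*I*pi/3))]
      = (1/6)[(1) + (exp(-2*I*pi/3)) + (exp(2*I*pi/3)) + (1) + (exp(-2*I*pi/3)) + (exp(2*I*pi/3))] = 0/6 = 0
  <chi_2*chi_0, chi_5> = (1/6)[1*(1)*conj(1) + 1*(exp(2*I*pi/3))*conj(exp(-I*pi/3)) + 1*(exp(-2*I*pi/3))*conj(exp(-2*I*pi/3)) + 1*(1)*conj(-1) + 1*(exp(2*I*pi/3))*conj(exp(2*I*pi/3)) + 1*(exp(-2*I*pi/3))*conj(exp(I*pi/3))]
      = (1/6)[(1) + (-1) + (1) + (-1) + (1) + (-1)] = 0/6 = 0
(Exp terms are combined using exp(i*s)*conj(exp(i*t)) = exp(i*(s-t)), and sums of them are collapsed using the identity that for every m > 1 the m distinct m-th roots of unity sum to 0, e.g. 1 + exp(2*I*pi/3) + exp(-2*I*pi/3) = 0.)
Hence the multiplicities are chi_2: 1. Dimension check: dim(chi_2)*dim(chi_0) = 1*1 = 1 and sum (mult * dim) = 1*1 = 1.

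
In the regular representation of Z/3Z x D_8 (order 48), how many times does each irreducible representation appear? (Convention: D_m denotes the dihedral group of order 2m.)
Each irreducible V_i of dimension d_i appears with multiplicity d_i, i.e. rho_reg = (direct sum over all irreducibles V_i) d_i V_i. The irreducible dimensions for Z/3Z x D_8 are 1, 1, 1, 1, 1, 1, 1, 1, 1, 1, 1, 1, 2, 2, 2, 2, 2, 2, 2, 2, 2: 12 irreducibles of dimension 1, each with multiplicity 1; 9 irreducibles of dimension 2, each with multiplicity 2. Total dimension 12*1*1 + 9*2*2 = 48 = |G|.

Derivation: General theorem: in the regular representation of a finite group G, each irreducible appears with multiplicity equal to its dimension. Check: dim(rho_reg) = sum d_i^2 = 1 + 1 + 1 + 1 + 1 + 1 + 1 + 1 + 1 + 1 + 1 + 1 + 4 + 4 + 4 + 4 + 4 + 4 + 4 + 4 + 4 = 48 = |G|.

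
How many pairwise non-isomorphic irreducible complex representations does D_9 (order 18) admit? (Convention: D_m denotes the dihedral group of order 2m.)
6

The number of irreducible complex representations of a finite group equals its number of conjugacy classes. D_9 has 6 conjugacy classes ((n+3)/2 for n odd), so D_9 (order 18) has exactly 6 irreducible complex representations.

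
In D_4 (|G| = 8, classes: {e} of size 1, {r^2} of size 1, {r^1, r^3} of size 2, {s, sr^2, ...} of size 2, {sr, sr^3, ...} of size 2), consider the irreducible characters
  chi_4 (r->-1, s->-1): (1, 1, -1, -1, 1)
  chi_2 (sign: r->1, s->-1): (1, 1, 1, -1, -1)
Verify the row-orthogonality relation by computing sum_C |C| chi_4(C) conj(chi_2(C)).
Sum = 0; so <chi_4, chi_2> = 0 (distinct irreducibles are orthogonal).

Compute term by term over conjugacy classes (|C| * chi_4(C) * conj(chi_2(C))):
  1*(1)*conj(1) + 1*(1)*conj(1) + 2*(-1)*conj(1) + 2*(-1)*conj(-1) + 2*(1)*conj(-1)
  = (1) + (1) + (-2) + (2) + (-2)
  = 0.
Dividing by |G| = 8 gives 0/8 = 0, matching the row-orthogonality relation <chi_4, chi_2> = [chi_4 = chi_2].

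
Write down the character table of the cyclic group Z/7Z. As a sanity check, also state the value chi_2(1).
Character table of Z/7Z (irreps indexed chi_0,...,chi_6 with chi_k(m) = zeta_7^(k*m), zeta_7 = exp(2*pi*i/7)):
  irrep \ class  {0} (size 1)  {1} (size 1)    {2} (size 1)    {3} (size 1)    {4} (size 1)    {5} (size 1)    {6} (size 1)  
  chi_0          1             1               1               1               1               1               1             
  chi_1          1             exp(2*I*pi/7)   exp(4*I*pi/7)   exp(6*I*pi/7)   exp(-6*I*pi/7)  exp(-4*I*pi/7)  exp(-2*I*pi/7)
  chi_2          1             exp(4*I*pi/7)   exp(-6*I*pi/7)  exp(-2*I*pi/7)  exp(2*I*pi/7)   exp(6*I*pi/7)   exp(-4*I*pi/7)
  chi_3          1             exp(6*I*pi/7)   exp(-2*I*pi/7)  exp(4*I*pi/7)   exp(-4*I*pi/7)  exp(2*I*pi/7)   exp(-6*I*pi/7)
  chi_4          1             exp(-6*I*pi/7)  exp(2*I*pi/7)   exp(-4*I*pi/7)  exp(4*I*pi/7)   exp(-2*I*pi/7)  exp(6*I*pi/7) 
  chi_5          1             exp(-4*I*pi/7)  exp(6*I*pi/7)   exp(2*I*pi/7)   exp(-2*I*pi/7)  exp(-6*I*pi/7)  exp(4*I*pi/7) 
  chi_6          1             exp(-2*I*pi/7)  exp(-4*I*pi/7)  exp(-6*I*pi/7)  exp(6*I*pi/7)   exp(4*I*pi/7)   exp(2*I*pi/7) 

Spot check: chi_2(1) = zeta_7^(2*1) = zeta_7^2 = exp(4*I*pi/7).

Derivation: Z/7Z is abelian, so all 7 irreducible complex representations are 1-dimensional. They are given by chi_k(m) = zeta_7^(k*m) for k = 0,...,6. Row orthogonality: sum_m chi_k(m) conj(chi_l(m)) = 7 * [k = l].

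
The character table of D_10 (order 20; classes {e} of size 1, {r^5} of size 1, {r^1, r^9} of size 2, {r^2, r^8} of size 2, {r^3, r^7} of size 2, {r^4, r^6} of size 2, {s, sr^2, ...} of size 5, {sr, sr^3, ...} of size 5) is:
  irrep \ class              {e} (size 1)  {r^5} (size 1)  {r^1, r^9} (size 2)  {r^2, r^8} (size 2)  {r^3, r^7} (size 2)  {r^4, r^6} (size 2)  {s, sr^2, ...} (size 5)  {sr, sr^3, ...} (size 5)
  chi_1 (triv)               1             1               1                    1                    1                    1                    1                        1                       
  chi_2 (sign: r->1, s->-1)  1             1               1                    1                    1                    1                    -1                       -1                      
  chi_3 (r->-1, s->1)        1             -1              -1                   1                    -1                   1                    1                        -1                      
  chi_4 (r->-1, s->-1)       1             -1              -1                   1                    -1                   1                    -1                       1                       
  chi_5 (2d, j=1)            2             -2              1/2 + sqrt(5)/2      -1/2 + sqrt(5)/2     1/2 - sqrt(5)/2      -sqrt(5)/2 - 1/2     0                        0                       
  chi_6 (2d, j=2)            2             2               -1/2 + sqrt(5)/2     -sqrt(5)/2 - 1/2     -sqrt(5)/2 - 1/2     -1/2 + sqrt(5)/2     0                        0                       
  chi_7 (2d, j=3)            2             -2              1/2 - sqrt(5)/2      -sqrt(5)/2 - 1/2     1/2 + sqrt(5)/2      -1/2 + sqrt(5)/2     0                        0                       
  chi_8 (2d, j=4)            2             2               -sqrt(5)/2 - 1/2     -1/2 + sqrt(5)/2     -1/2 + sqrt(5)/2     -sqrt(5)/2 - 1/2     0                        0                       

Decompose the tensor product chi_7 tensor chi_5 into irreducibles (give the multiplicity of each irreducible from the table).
chi_7 tensor chi_5 = chi_6 + chi_8 (all other irreducibles have multiplicity 0).

Explanation: The character of a tensor product is the pointwise product (chi_7 * chi_5)(C) = chi_7(C) * chi_5(C):
  {e}: (2)*(2), {r^5}: (-2)*(-2), {r^1, r^9}: (1/2 - sqrt(5)/2)*(1/2 + sqrt(5)/2), {r^2, r^8}: (-sqrt(5)/2 - 1/2)*(-1/2 + sqrt(5)/2), {r^3, r^7}: (1/2 + sqrt(5)/2)*(1/2 - sqrt(5)/2), {r^4, r^6}: (-1/2 + sqrt(5)/2)*(-sqrt(5)/2 - 1/2), {s, sr^2, ...}: (0)*(0), {sr, sr^3, ...}: (0)*(0)
so (chi_7 * chi_5) takes values
  {e} -> 4, {r^5} -> 4, {r^1, r^9} -> -1, {r^2, r^8} -> -1, {r^3, r^7} -> -1, {r^4, r^6} -> -1, {s, sr^2, ...} -> 0, {sr, sr^3, ...} -> 0.
Now take the inner product of this character with each irreducible chi from the table, <chi_7*chi_5, chi> = (1/20) sum_C |C| (chi_7*chi_5)(C) conj(chi(C)):
  <chi_7*chi_5, chi_1> = (1/20)[1*(4)*conj(1) + 1*(4)*conj(1) + 2*(-1)*conj(1) + 2*(-1)*conj(1) + 2*(-1)*conj(1) + 2*(-1)*conj(1) + 5*(0)*conj(1) + 5*(0)*conj(1)]
      = (1/20)[(4) + (4) + (-2) + (-2) + (-2) + (-2) + (0) + (0)] = 0/20 = 0
  <chi_7*chi_5, chi_2> = (1/20)[1*(4)*conj(1) + 1*(4)*conj(1) + 2*(-1)*conj(1) + 2*(-1)*conj(1) + 2*(-1)*conj(1) + 2*(-1)*conj(1) + 5*(0)*conj(-1) + 5*(0)*conj(-1)]
      = (1/20)[(4) + (4) + (-2) + (-2) + (-2) + (-2) + (0) + (0)] = 0/20 = 0
  <chi_7*chi_5, chi_3> = (1/20)[1*(4)*conj(1) + 1*(4)*conj(-1) + 2*(-1)*conj(-1) + 2*(-1)*conj(1) + 2*(-1)*conj(-1) + 2*(-1)*conj(1) + 5*(0)*conj(1) + 5*(0)*conj(-1)]
      = (1/20)[(4) + (-4) + (2) + (-2) + (2) + (-2) + (0) + (0)] = 0/20 = 0
  <chi_7*chi_5, chi_4> = (1/20)[1*(4)*conj(1) + 1*(4)*conj(-1) + 2*(-1)*conj(-1) + 2*(-1)*conj(1) + 2*(-1)*conj(-1) + 2*(-1)*conj(1) + 5*(0)*conj(-1) + 5*(0)*conj(1)]
      = (1/20)[(4) + (-4) + (2) + (-2) + (2) + (-2) + (0) + (0)] = 0/20 = 0
  <chi_7*chi_5, chi_5> = (1/20)[1*(4)*conj(2) + 1*(4)*conj(-2) + 2*(-1)*conj(1/2 + sqrt(5)/2) + 2*(-1)*conj(-1/2 + sqrt(5)/2) + 2*(-1)*conj(1/2 - sqrt(5)/2) + 2*(-1)*conj(-sqrt(5)/2 - 1/2) + 5*(0)*conj(0) + 5*(0)*conj(0)]
      = (1/20)[(8) + (-8) + (-sqrt(5) - 1) + (1 - sqrt(5)) + (-1 + sqrt(5)) + (1 + sqrt(5)) + (0) + (0)] = 0/20 = 0
  <chi_7*chi_5, chi_6> = (1/20)[1*(4)*conj(2) + 1*(4)*conj(2) + 2*(-1)*conj(-1/2 + sqrt(5)/2) + 2*(-1)*conj(-sqrt(5)/2 - 1/2) + 2*(-1)*conj(-sqrt(5)/2 - 1/2) + 2*(-1)*conj(-1/2 + sqrt(5)/2) + 5*(0)*conj(0) + 5*(0)*conj(0)]
      = (1/20)[(8) + (8) + (1 - sqrt(5)) + (1 + sqrt(5)) + (1 + sqrt(5)) + (1 - sqrt(5)) + (0) + (0)] = 20/20 = 1
  <chi_7*chi_5, chi_7> = (1/20)[1*(4)*conj(2) + 1*(4)*conj(-2) + 2*(-1)*conj(1/2 - sqrt(5)/2) + 2*(-1)*conj(-sqrt(5)/2 - 1/2) + 2*(-1)*conj(1/2 + sqrt(5)/2) + 2*(-1)*conj(-1/2 + sqrt(5)/2) + 5*(0)*conj(0) + 5*(0)*conj(0)]
      = (1/20)[(8) + (-8) + (-1 + sqrt(5)) + (1 + sqrt(5)) + (-sqrt(5) - 1) + (1 - sqrt(5)) + (0) + (0)] = 0/20 = 0
  <chi_7*chi_5, chi_8> = (1/20)[1*(4)*conj(2) + 1*(4)*conj(2) + 2*(-1)*conj(-sqrt(5)/2 - 1/2) + 2*(-1)*conj(-1/2 + sqrt(5)/2) + 2*(-1)*conj(-1/2 + sqrt(5)/2) + 2*(-1)*conj(-sqrt(5)/2 - 1/2) + 5*(0)*conj(0) + 5*(0)*conj(0)]
      = (1/20)[(8) + (8) + (1 + sqrt(5)) + (1 - sqrt(5)) + (1 - sqrt(5)) + (1 + sqrt(5)) + (0) + (0)] = 20/20 = 1
Hence the multiplicities are chi_6: 1, chi_8: 1. Dimension check: dim(chi_7)*dim(chi_5) = 2*2 = 4 and sum (mult * dim) = 1*2 + 1*2 = 4.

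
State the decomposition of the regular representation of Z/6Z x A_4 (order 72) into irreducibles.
Each irreducible V_i of dimension d_i appears with multiplicity d_i, i.e. rho_reg = (direct sum over all irreducibles V_i) d_i V_i. The irreducible dimensions for Z/6Z x A_4 are 1, 1, 1, 1, 1, 1, 1, 1, 1, 1, 1, 1, 1, 1, 1, 1, 1, 1, 3, 3, 3, 3, 3, 3: 18 irreducibles of dimension 1, each with multiplicity 1; 6 irreducibles of dimension 3, each with multiplicity 3. Total dimension 18*1*1 + 6*3*3 = 72 = |G|.

Why: General theorem: in the regular representation of a finite group G, each irreducible appears with multiplicity equal to its dimension. Check: dim(rho_reg) = sum d_i^2 = 1 + 1 + 1 + 1 + 1 + 1 + 1 + 1 + 1 + 1 + 1 + 1 + 1 + 1 + 1 + 1 + 1 + 1 + 9 + 9 + 9 + 9 + 9 + 9 = 72 = |G|.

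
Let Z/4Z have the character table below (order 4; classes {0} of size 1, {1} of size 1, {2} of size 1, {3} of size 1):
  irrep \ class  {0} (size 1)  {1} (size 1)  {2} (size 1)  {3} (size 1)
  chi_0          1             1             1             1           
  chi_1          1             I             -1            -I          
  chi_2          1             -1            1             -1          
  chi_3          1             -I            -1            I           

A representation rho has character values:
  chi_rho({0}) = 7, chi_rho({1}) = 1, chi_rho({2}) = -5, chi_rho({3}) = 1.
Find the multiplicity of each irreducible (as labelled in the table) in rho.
Multiplicities: chi_0: 1, chi_1: 3, chi_2: 0, chi_3: 3.

Proof sketch: Use <chi_rho, chi> = (1/|G|) sum_C |C| * chi_rho(C) * conj(chi(C)) with |G| = 4 for each irreducible chi in the table:
  <chi_rho, chi_0> = (1/4)[1*(7)*conj(1) + 1*(1)*conj(1) + 1*(-5)*conj(1) + 1*(1)*conj(1)]
      = (1/4)[(7) + (1) + (-5) + (1)] = 4/4 = 1
  <chi_rho, chi_1> = (1/4)[1*(7)*conj(1) + 1*(1)*conj(I) + 1*(-5)*conj(-1) + 1*(1)*conj(-I)]
      = (1/4)[(7) + (-I) + (5) + (I)] = 12/4 = 3
  <chi_rho, chi_2> = (1/4)[1*(7)*conj(1) + 1*(1)*conj(-1) + 1*(-5)*conj(1) + 1*(1)*conj(-1)]
      = (1/4)[(7) + (-1) + (-5) + (-1)] = 0/4 = 0
  <chi_rho, chi_3> = (1/4)[1*(7)*conj(1) + 1*(1)*conj(-I) + 1*(-5)*conj(-1) + 1*(1)*conj(I)]
      = (1/4)[(7) + (I) + (5) + (-I)] = 12/4 = 3
(Exp terms are combined using exp(i*s)*conj(exp(i*t)) = exp(i*(s-t)), and sums of them are collapsed using the identity that for every m > 1 the m distinct m-th roots of unity sum to 0, e.g. 1 + exp(2*I*pi/3) + exp(-2*I*pi/3) = 0.)
Dimension check: dim(rho) = sum (mult * dim) = 1*1 + 3*1 + 0*1 + 3*1 = 7 = chi_rho(e) = 7.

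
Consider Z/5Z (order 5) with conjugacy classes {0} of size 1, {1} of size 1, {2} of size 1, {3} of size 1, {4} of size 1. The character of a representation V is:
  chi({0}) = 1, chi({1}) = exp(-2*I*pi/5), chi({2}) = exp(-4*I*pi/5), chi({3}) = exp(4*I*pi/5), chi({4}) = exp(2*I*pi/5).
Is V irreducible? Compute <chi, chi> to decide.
Irreducible: <chi, chi> = 1.

Proof sketch: <chi, chi> = (1/|G|) sum_C |C| * |chi(C)|^2 = (1/5)[1*|1|^2 + 1*|exp(-2*I*pi/5)|^2 + 1*|exp(-4*I*pi/5)|^2 + 1*|exp(4*I*pi/5)|^2 + 1*|exp(2*I*pi/5)|^2]
  = (1/5)[(1) + (1) + (1) + (1) + (1)] = 5/5 = 1.
(Exp terms are combined using exp(i*s)*conj(exp(i*t)) = exp(i*(s-t)), and sums of them are collapsed using the identity that for every m > 1 the m distinct m-th roots of unity sum to 0, e.g. 1 + exp(2*I*pi/3) + exp(-2*I*pi/3) = 0.)
A character is irreducible iff <chi, chi> = 1, so this representation is irreducible.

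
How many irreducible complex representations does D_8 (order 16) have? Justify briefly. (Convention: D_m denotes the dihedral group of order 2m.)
7

Proof sketch: The number of irreducible complex representations of a finite group equals its number of conjugacy classes. D_8 has 7 conjugacy classes (n/2 + 3 for n even), so D_8 (order 16) has exactly 7 irreducible complex representations.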